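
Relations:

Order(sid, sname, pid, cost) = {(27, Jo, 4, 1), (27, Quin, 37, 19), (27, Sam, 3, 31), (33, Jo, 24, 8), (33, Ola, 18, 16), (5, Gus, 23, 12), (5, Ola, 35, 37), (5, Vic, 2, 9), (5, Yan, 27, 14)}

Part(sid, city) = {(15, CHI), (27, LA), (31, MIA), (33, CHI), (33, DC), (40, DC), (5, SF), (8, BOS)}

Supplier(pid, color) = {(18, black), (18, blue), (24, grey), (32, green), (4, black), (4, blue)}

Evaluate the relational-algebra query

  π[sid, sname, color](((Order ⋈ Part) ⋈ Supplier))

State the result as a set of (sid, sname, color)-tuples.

{(27, Jo, black), (27, Jo, blue), (33, Jo, grey), (33, Ola, black), (33, Ola, blue)}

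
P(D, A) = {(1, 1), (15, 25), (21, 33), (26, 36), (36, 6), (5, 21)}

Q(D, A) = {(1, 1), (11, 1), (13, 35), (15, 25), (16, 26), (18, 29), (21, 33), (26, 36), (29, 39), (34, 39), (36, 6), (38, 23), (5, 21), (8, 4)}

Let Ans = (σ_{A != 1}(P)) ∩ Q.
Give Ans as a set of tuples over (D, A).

Filtering on A != 1 leaves {(15, 25), (21, 33), (26, 36), (36, 6), (5, 21)}.
Taking the intersection: {(15, 25), (21, 33), (26, 36), (36, 6), (5, 21)}

{(15, 25), (21, 33), (26, 36), (36, 6), (5, 21)}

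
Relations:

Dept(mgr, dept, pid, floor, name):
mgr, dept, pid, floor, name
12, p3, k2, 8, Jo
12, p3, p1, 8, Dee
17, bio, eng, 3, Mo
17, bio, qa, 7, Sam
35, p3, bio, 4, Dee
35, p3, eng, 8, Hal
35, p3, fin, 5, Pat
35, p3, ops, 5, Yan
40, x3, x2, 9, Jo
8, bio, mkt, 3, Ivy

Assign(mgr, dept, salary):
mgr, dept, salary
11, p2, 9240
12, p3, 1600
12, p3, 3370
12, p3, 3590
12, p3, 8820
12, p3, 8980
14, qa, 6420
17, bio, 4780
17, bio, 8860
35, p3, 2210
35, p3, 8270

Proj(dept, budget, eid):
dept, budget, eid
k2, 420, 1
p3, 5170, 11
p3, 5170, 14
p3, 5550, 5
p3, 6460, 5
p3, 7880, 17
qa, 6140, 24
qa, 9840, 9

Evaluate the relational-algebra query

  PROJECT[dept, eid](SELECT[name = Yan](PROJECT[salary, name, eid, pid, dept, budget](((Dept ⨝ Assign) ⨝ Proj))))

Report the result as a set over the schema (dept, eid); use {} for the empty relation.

{(p3, 11), (p3, 14), (p3, 17), (p3, 5)}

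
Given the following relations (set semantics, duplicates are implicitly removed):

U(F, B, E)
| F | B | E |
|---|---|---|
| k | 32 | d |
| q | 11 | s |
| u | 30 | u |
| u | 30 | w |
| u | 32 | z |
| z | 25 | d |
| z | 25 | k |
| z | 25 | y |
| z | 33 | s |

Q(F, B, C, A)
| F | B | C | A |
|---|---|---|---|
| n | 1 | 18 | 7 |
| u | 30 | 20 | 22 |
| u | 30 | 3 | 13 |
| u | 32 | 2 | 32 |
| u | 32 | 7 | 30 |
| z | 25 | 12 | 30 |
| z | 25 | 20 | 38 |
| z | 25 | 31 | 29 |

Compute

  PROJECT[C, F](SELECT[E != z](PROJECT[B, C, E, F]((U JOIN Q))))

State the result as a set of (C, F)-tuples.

U ⋈ Q (natural join on F, B): {(u, 30, u, 20, 22), (u, 30, u, 3, 13), (u, 30, w, 20, 22), (u, 30, w, 3, 13), (u, 32, z, 2, 32), (u, 32, z, 7, 30), (z, 25, d, 12, 30), (z, 25, d, 20, 38), (z, 25, d, 31, 29), (z, 25, k, 12, 30), (z, 25, k, 20, 38), (z, 25, k, 31, 29), (z, 25, y, 12, 30), (z, 25, y, 20, 38), (z, 25, y, 31, 29)}
π[B, C, E, F]: project onto (B, C, E, F) → {(25, 12, d, z), (25, 12, k, z), (25, 12, y, z), (25, 20, d, z), (25, 20, k, z), (25, 20, y, z), (25, 31, d, z), (25, 31, k, z), (25, 31, y, z), (30, 20, u, u), (30, 20, w, u), (30, 3, u, u), (30, 3, w, u), (32, 2, z, u), (32, 7, z, u)}
σ[E != z]: keep tuples satisfying E != z → {(25, 12, d, z), (25, 12, k, z), (25, 12, y, z), (25, 20, d, z), (25, 20, k, z), (25, 20, y, z), (25, 31, d, z), (25, 31, k, z), (25, 31, y, z), (30, 20, u, u), (30, 20, w, u), (30, 3, u, u), (30, 3, w, u)}
π[C, F]: project onto (C, F) (8 duplicate(s) eliminated) → {(12, z), (20, u), (20, z), (3, u), (31, z)}

{(12, z), (20, u), (20, z), (3, u), (31, z)}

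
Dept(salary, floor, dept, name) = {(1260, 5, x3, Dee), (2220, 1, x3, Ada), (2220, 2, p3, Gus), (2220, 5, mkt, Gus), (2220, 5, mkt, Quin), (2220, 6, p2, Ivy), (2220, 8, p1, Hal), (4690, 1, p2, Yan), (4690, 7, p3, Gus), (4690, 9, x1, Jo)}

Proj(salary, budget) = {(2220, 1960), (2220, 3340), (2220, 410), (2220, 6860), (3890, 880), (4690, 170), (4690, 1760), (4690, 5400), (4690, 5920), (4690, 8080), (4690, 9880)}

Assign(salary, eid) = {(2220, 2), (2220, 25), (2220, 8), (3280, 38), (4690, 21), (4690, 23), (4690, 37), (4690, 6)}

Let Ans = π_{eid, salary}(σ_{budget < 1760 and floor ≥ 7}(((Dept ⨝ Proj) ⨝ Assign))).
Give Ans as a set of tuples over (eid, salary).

{(2, 2220), (21, 4690), (23, 4690), (25, 2220), (37, 4690), (6, 4690), (8, 2220)}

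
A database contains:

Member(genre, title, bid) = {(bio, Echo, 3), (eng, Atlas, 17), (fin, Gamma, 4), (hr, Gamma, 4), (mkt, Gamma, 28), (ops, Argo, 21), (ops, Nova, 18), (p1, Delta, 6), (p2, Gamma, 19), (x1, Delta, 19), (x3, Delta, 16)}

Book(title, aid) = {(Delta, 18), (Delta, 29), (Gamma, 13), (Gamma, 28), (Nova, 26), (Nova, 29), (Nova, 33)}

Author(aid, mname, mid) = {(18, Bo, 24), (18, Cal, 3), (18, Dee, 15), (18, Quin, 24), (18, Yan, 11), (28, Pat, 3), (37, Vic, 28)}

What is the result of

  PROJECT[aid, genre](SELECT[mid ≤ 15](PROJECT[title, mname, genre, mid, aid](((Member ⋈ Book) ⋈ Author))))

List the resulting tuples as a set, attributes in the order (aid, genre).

{(18, p1), (18, x1), (18, x3), (28, fin), (28, hr), (28, mkt), (28, p2)}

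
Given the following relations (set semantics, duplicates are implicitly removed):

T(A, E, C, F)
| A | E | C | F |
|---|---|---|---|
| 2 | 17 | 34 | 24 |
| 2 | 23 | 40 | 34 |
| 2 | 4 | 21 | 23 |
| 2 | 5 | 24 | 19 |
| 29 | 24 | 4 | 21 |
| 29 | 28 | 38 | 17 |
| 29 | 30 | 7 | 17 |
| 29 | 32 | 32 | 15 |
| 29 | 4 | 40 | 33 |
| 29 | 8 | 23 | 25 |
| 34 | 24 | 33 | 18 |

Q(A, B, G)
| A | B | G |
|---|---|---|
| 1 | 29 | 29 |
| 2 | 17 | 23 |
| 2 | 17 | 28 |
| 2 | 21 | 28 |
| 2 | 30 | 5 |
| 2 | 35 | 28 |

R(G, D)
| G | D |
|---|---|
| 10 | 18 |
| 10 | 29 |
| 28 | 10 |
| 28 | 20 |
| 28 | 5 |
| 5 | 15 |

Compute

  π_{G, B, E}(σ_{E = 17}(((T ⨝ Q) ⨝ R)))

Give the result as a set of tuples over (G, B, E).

T ⋈ Q (natural join on A): {(2, 17, 34, 24, 17, 23), (2, 17, 34, 24, 17, 28), (2, 17, 34, 24, 21, 28), (2, 17, 34, 24, 30, 5), (2, 17, 34, 24, 35, 28), (2, 23, 40, 34, 17, 23), (2, 23, 40, 34, 17, 28), (2, 23, 40, 34, 21, 28), (2, 23, 40, 34, 30, 5), (2, 23, 40, 34, 35, 28), (2, 4, 21, 23, 17, 23), (2, 4, 21, 23, 17, 28), (2, 4, 21, 23, 21, 28), (2, 4, 21, 23, 30, 5), (2, 4, 21, 23, 35, 28), (2, 5, 24, 19, 17, 23), (2, 5, 24, 19, 17, 28), (2, 5, 24, 19, 21, 28), (2, 5, 24, 19, 30, 5), (2, 5, 24, 19, 35, 28)}
(T ⨝ Q) ⋈ R (natural join on G): {(2, 17, 34, 24, 17, 28, 10), (2, 17, 34, 24, 17, 28, 20), (2, 17, 34, 24, 17, 28, 5), (2, 17, 34, 24, 21, 28, 10), (2, 17, 34, 24, 21, 28, 20), (2, 17, 34, 24, 21, 28, 5), (2, 17, 34, 24, 30, 5, 15), (2, 17, 34, 24, 35, 28, 10), (2, 17, 34, 24, 35, 28, 20), (2, 17, 34, 24, 35, 28, 5), (2, 23, 40, 34, 17, 28, 10), (2, 23, 40, 34, 17, 28, 20), (2, 23, 40, 34, 17, 28, 5), (2, 23, 40, 34, 21, 28, 10), (2, 23, 40, 34, 21, 28, 20), (2, 23, 40, 34, 21, 28, 5), (2, 23, 40, 34, 30, 5, 15), (2, 23, 40, 34, 35, 28, 10), (2, 23, 40, 34, 35, 28, 20), (2, 23, 40, 34, 35, 28, 5), (2, 4, 21, 23, 17, 28, 10), (2, 4, 21, 23, 17, 28, 20), (2, 4, 21, 23, 17, 28, 5), (2, 4, 21, 23, 21, 28, 10), (2, 4, 21, 23, 21, 28, 20), (2, 4, 21, 23, 21, 28, 5), (2, 4, 21, 23, 30, 5, 15), (2, 4, 21, 23, 35, 28, 10), (2, 4, 21, 23, 35, 28, 20), (2, 4, 21, 23, 35, 28, 5), (2, 5, 24, 19, 17, 28, 10), (2, 5, 24, 19, 17, 28, 20), (2, 5, 24, 19, 17, 28, 5), (2, 5, 24, 19, 21, 28, 10), (2, 5, 24, 19, 21, 28, 20), (2, 5, 24, 19, 21, 28, 5), (2, 5, 24, 19, 30, 5, 15), (2, 5, 24, 19, 35, 28, 10), (2, 5, 24, 19, 35, 28, 20), (2, 5, 24, 19, 35, 28, 5)}
Filtering on E = 17 leaves {(2, 17, 34, 24, 17, 28, 10), (2, 17, 34, 24, 17, 28, 20), (2, 17, 34, 24, 17, 28, 5), (2, 17, 34, 24, 21, 28, 10), (2, 17, 34, 24, 21, 28, 20), (2, 17, 34, 24, 21, 28, 5), (2, 17, 34, 24, 30, 5, 15), (2, 17, 34, 24, 35, 28, 10), (2, 17, 34, 24, 35, 28, 20), (2, 17, 34, 24, 35, 28, 5)}.
Keep only column(s) G, B, E (6 duplicate(s) eliminated): {(28, 17, 17), (28, 21, 17), (28, 35, 17), (5, 30, 17)}

{(28, 17, 17), (28, 21, 17), (28, 35, 17), (5, 30, 17)}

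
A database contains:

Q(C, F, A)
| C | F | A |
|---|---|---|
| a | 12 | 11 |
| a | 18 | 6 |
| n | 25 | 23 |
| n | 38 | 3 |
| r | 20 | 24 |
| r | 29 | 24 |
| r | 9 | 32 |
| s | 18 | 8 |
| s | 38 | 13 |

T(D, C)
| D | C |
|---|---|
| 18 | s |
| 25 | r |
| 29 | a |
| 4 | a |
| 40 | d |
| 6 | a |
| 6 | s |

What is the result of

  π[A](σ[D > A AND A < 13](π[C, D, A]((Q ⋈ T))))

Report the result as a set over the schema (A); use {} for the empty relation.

Natural join on C: {(a, 12, 11, 29), (a, 12, 11, 4), (a, 12, 11, 6), (a, 18, 6, 29), (a, 18, 6, 4), (a, 18, 6, 6), (r, 20, 24, 25), (r, 29, 24, 25), (r, 9, 32, 25), (s, 18, 8, 18), (s, 18, 8, 6), (s, 38, 13, 18), (s, 38, 13, 6)}
Projecting to C, D, A (1 duplicate(s) eliminated): {(a, 29, 11), (a, 29, 6), (a, 4, 11), (a, 4, 6), (a, 6, 11), (a, 6, 6), (r, 25, 24), (r, 25, 32), (s, 18, 13), (s, 18, 8), (s, 6, 13), (s, 6, 8)}
σ[D > A AND A < 13]: keep tuples satisfying D > A AND A < 13 → {(a, 29, 11), (a, 29, 6), (s, 18, 8)}
Projecting to A: {11, 6, 8}

{11, 6, 8}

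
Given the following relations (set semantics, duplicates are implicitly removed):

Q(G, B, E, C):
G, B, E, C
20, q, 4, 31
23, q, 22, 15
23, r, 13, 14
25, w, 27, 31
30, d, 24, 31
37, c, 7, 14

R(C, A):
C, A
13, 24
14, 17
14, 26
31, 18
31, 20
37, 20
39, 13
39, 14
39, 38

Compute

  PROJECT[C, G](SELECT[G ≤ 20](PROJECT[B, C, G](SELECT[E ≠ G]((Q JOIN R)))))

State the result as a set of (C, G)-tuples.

Joining Q and R on C yields {(20, q, 4, 31, 18), (20, q, 4, 31, 20), (23, r, 13, 14, 17), (23, r, 13, 14, 26), (25, w, 27, 31, 18), (25, w, 27, 31, 20), (30, d, 24, 31, 18), (30, d, 24, 31, 20), (37, c, 7, 14, 17), (37, c, 7, 14, 26)}.
Filtering on E ≠ G leaves {(20, q, 4, 31, 18), (20, q, 4, 31, 20), (23, r, 13, 14, 17), (23, r, 13, 14, 26), (25, w, 27, 31, 18), (25, w, 27, 31, 20), (30, d, 24, 31, 18), (30, d, 24, 31, 20), (37, c, 7, 14, 17), (37, c, 7, 14, 26)}.
Keep only column(s) B, C, G (5 duplicate(s) eliminated): {(c, 14, 37), (d, 31, 30), (q, 31, 20), (r, 14, 23), (w, 31, 25)}
Filtering on G ≤ 20 leaves {(q, 31, 20)}.
Keep only column(s) C, G: {(31, 20)}

{(31, 20)}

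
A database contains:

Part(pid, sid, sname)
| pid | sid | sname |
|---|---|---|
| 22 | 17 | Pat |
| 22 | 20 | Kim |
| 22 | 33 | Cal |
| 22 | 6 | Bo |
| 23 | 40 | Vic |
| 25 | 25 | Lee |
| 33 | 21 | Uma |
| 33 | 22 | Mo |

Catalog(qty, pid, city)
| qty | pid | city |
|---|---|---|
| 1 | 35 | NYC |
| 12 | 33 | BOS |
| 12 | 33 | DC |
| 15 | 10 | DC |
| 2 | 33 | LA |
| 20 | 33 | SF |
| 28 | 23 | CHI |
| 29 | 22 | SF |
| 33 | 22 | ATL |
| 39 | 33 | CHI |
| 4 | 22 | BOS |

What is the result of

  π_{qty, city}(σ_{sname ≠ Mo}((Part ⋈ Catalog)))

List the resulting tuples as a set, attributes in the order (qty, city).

Joining Part and Catalog on pid yields {(22, 17, Pat, 29, SF), (22, 17, Pat, 33, ATL), (22, 17, Pat, 4, BOS), (22, 20, Kim, 29, SF), (22, 20, Kim, 33, ATL), (22, 20, Kim, 4, BOS), (22, 33, Cal, 29, SF), (22, 33, Cal, 33, ATL), (22, 33, Cal, 4, BOS), (22, 6, Bo, 29, SF), (22, 6, Bo, 33, ATL), (22, 6, Bo, 4, BOS), (23, 40, Vic, 28, CHI), (33, 21, Uma, 12, BOS), (33, 21, Uma, 12, DC), (33, 21, Uma, 2, LA), (33, 21, Uma, 20, SF), (33, 21, Uma, 39, CHI), (33, 22, Mo, 12, BOS), (33, 22, Mo, 12, DC), (33, 22, Mo, 2, LA), (33, 22, Mo, 20, SF), (33, 22, Mo, 39, CHI)}.
Filtering on sname ≠ Mo leaves {(22, 17, Pat, 29, SF), (22, 17, Pat, 33, ATL), (22, 17, Pat, 4, BOS), (22, 20, Kim, 29, SF), (22, 20, Kim, 33, ATL), (22, 20, Kim, 4, BOS), (22, 33, Cal, 29, SF), (22, 33, Cal, 33, ATL), (22, 33, Cal, 4, BOS), (22, 6, Bo, 29, SF), (22, 6, Bo, 33, ATL), (22, 6, Bo, 4, BOS), (23, 40, Vic, 28, CHI), (33, 21, Uma, 12, BOS), (33, 21, Uma, 12, DC), (33, 21, Uma, 2, LA), (33, 21, Uma, 20, SF), (33, 21, Uma, 39, CHI)}.
Projecting to qty, city (9 duplicate(s) eliminated): {(12, BOS), (12, DC), (2, LA), (20, SF), (28, CHI), (29, SF), (33, ATL), (39, CHI), (4, BOS)}

{(12, BOS), (12, DC), (2, LA), (20, SF), (28, CHI), (29, SF), (33, ATL), (39, CHI), (4, BOS)}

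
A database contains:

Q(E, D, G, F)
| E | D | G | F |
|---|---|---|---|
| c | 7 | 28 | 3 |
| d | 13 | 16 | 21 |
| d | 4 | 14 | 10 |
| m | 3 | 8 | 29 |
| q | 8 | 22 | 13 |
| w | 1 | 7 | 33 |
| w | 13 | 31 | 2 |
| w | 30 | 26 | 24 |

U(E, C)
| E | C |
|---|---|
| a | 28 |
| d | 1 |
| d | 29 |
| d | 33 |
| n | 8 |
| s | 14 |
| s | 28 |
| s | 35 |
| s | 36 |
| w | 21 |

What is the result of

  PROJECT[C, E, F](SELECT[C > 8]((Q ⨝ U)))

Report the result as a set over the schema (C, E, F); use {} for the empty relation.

{(21, w, 2), (21, w, 24), (21, w, 33), (29, d, 10), (29, d, 21), (33, d, 10), (33, d, 21)}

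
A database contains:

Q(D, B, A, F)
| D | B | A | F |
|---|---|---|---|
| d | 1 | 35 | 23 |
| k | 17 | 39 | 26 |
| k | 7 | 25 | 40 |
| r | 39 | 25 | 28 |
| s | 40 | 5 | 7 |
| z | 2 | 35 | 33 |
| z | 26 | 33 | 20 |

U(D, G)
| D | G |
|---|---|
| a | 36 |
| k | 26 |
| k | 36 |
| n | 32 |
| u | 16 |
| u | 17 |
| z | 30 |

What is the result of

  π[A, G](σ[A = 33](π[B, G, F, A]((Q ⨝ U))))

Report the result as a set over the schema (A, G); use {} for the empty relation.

{(33, 30)}

Q ⋈ U (natural join on D): {(k, 17, 39, 26, 26), (k, 17, 39, 26, 36), (k, 7, 25, 40, 26), (k, 7, 25, 40, 36), (z, 2, 35, 33, 30), (z, 26, 33, 20, 30)}
π[B, G, F, A]: project onto (B, G, F, A) → {(17, 26, 26, 39), (17, 36, 26, 39), (2, 30, 33, 35), (26, 30, 20, 33), (7, 26, 40, 25), (7, 36, 40, 25)}
Filtering on A = 33 leaves {(26, 30, 20, 33)}.
π[A, G]: project onto (A, G) → {(33, 30)}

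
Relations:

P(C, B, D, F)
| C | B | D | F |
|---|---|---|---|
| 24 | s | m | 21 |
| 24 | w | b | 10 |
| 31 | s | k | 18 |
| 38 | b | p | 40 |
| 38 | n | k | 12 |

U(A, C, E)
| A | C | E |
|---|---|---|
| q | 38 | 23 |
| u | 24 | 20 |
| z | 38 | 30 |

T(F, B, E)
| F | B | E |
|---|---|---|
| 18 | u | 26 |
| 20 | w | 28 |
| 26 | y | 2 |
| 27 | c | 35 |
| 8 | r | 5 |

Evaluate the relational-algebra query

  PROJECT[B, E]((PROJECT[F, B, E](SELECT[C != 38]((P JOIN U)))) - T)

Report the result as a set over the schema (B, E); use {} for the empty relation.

Natural join on C: {(24, s, m, 21, u, 20), (24, w, b, 10, u, 20), (38, b, p, 40, q, 23), (38, b, p, 40, z, 30), (38, n, k, 12, q, 23), (38, n, k, 12, z, 30)}
Filtering on C != 38 leaves {(24, s, m, 21, u, 20), (24, w, b, 10, u, 20)}.
Keep only column(s) F, B, E: {(10, w, 20), (21, s, 20)}
Difference: {(10, w, 20), (21, s, 20)} with {(18, u, 26), (20, w, 28), (26, y, 2), (27, c, 35), (8, r, 5)} → {(10, w, 20), (21, s, 20)}
Keep only column(s) B, E: {(s, 20), (w, 20)}

{(s, 20), (w, 20)}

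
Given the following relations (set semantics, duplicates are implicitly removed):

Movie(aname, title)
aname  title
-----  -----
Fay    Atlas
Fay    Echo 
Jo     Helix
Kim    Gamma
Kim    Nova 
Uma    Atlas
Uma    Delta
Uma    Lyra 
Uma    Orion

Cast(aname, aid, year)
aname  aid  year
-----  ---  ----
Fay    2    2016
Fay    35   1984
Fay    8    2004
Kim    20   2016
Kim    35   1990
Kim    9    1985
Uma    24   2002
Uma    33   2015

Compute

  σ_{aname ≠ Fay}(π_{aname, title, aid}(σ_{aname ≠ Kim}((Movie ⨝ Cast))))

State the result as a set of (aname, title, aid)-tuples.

Movie ⋈ Cast (natural join on aname): {(Fay, Atlas, 2, 2016), (Fay, Atlas, 35, 1984), (Fay, Atlas, 8, 2004), (Fay, Echo, 2, 2016), (Fay, Echo, 35, 1984), (Fay, Echo, 8, 2004), (Kim, Gamma, 20, 2016), (Kim, Gamma, 35, 1990), (Kim, Gamma, 9, 1985), (Kim, Nova, 20, 2016), (Kim, Nova, 35, 1990), (Kim, Nova, 9, 1985), (Uma, Atlas, 24, 2002), (Uma, Atlas, 33, 2015), (Uma, Delta, 24, 2002), (Uma, Delta, 33, 2015), (Uma, Lyra, 24, 2002), (Uma, Lyra, 33, 2015), (Uma, Orion, 24, 2002), (Uma, Orion, 33, 2015)}
Selection aname ≠ Kim: {(Fay, Atlas, 2, 2016), (Fay, Atlas, 35, 1984), (Fay, Atlas, 8, 2004), (Fay, Echo, 2, 2016), (Fay, Echo, 35, 1984), (Fay, Echo, 8, 2004), (Uma, Atlas, 24, 2002), (Uma, Atlas, 33, 2015), (Uma, Delta, 24, 2002), (Uma, Delta, 33, 2015), (Uma, Lyra, 24, 2002), (Uma, Lyra, 33, 2015), (Uma, Orion, 24, 2002), (Uma, Orion, 33, 2015)}
Projecting to aname, title, aid: {(Fay, Atlas, 2), (Fay, Atlas, 35), (Fay, Atlas, 8), (Fay, Echo, 2), (Fay, Echo, 35), (Fay, Echo, 8), (Uma, Atlas, 24), (Uma, Atlas, 33), (Uma, Delta, 24), (Uma, Delta, 33), (Uma, Lyra, 24), (Uma, Lyra, 33), (Uma, Orion, 24), (Uma, Orion, 33)}
Selection aname ≠ Fay: {(Uma, Atlas, 24), (Uma, Atlas, 33), (Uma, Delta, 24), (Uma, Delta, 33), (Uma, Lyra, 24), (Uma, Lyra, 33), (Uma, Orion, 24), (Uma, Orion, 33)}

{(Uma, Atlas, 24), (Uma, Atlas, 33), (Uma, Delta, 24), (Uma, Delta, 33), (Uma, Lyra, 24), (Uma, Lyra, 33), (Uma, Orion, 24), (Uma, Orion, 33)}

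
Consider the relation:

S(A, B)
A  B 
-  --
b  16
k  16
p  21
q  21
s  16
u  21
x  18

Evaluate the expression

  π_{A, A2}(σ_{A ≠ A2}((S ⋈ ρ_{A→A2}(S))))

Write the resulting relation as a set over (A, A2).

{(b, k), (b, s), (k, b), (k, s), (p, q), (p, u), (q, p), (q, u), (s, b), (s, k), (u, p), (u, q)}

ρ[A→A2]: schema becomes (A2, B); tuples unchanged.
Natural join on B: {(b, 16, b), (b, 16, k), (b, 16, s), (k, 16, b), (k, 16, k), (k, 16, s), (p, 21, p), (p, 21, q), (p, 21, u), (q, 21, p), (q, 21, q), (q, 21, u), (s, 16, b), (s, 16, k), (s, 16, s), (u, 21, p), (u, 21, q), (u, 21, u), (x, 18, x)}
Filtering on A ≠ A2 leaves {(b, 16, k), (b, 16, s), (k, 16, b), (k, 16, s), (p, 21, q), (p, 21, u), (q, 21, p), (q, 21, u), (s, 16, b), (s, 16, k), (u, 21, p), (u, 21, q)}.
Keep only column(s) A, A2: {(b, k), (b, s), (k, b), (k, s), (p, q), (p, u), (q, p), (q, u), (s, b), (s, k), (u, p), (u, q)}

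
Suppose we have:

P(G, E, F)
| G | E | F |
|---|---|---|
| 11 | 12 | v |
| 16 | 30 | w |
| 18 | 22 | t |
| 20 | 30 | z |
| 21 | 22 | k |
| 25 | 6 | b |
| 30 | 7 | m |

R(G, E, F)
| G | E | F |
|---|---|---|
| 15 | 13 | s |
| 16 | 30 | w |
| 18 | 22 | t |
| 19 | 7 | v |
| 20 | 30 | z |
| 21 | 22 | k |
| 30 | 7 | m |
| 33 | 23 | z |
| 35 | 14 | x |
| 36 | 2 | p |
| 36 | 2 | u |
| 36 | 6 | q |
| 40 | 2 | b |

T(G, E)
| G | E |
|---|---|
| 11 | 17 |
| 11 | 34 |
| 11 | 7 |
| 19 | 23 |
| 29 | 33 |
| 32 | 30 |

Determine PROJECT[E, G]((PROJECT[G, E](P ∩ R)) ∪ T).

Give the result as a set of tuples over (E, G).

{(17, 11), (22, 18), (22, 21), (23, 19), (30, 16), (30, 20), (30, 32), (33, 29), (34, 11), (7, 11), (7, 30)}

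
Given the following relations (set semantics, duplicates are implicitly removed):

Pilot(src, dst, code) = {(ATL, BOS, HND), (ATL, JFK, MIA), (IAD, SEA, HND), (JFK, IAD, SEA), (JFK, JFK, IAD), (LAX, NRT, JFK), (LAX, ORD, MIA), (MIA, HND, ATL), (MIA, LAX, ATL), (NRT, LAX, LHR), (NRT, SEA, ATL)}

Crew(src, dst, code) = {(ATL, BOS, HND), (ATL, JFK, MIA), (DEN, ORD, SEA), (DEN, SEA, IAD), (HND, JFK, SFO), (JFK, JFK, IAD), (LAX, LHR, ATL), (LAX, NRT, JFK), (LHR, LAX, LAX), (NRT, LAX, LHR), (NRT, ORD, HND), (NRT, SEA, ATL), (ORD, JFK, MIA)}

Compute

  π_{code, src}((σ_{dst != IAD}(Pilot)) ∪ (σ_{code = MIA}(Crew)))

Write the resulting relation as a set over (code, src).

Selection dst != IAD: {(ATL, BOS, HND), (ATL, JFK, MIA), (IAD, SEA, HND), (JFK, JFK, IAD), (LAX, NRT, JFK), (LAX, ORD, MIA), (MIA, HND, ATL), (MIA, LAX, ATL), (NRT, LAX, LHR), (NRT, SEA, ATL)}
Selection code = MIA: {(ATL, JFK, MIA), (ORD, JFK, MIA)}
Set union of the two operands is {(ATL, BOS, HND), (ATL, JFK, MIA), (IAD, SEA, HND), (JFK, JFK, IAD), (LAX, NRT, JFK), (LAX, ORD, MIA), (MIA, HND, ATL), (MIA, LAX, ATL), (NRT, LAX, LHR), (NRT, SEA, ATL), (ORD, JFK, MIA)}.
Projecting to code, src (1 duplicate(s) eliminated): {(ATL, MIA), (ATL, NRT), (HND, ATL), (HND, IAD), (IAD, JFK), (JFK, LAX), (LHR, NRT), (MIA, ATL), (MIA, LAX), (MIA, ORD)}

{(ATL, MIA), (ATL, NRT), (HND, ATL), (HND, IAD), (IAD, JFK), (JFK, LAX), (LHR, NRT), (MIA, ATL), (MIA, LAX), (MIA, ORD)}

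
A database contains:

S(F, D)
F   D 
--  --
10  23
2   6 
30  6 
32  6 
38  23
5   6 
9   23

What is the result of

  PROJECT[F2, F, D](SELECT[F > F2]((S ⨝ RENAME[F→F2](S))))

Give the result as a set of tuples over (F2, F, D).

ρ[F→F2]: schema becomes (F2, D); tuples unchanged.
S ⋈ RENAME[F→F2](S) (natural join on D): {(10, 23, 10), (10, 23, 38), (10, 23, 9), (2, 6, 2), (2, 6, 30), (2, 6, 32), (2, 6, 5), (30, 6, 2), (30, 6, 30), (30, 6, 32), (30, 6, 5), (32, 6, 2), (32, 6, 30), (32, 6, 32), (32, 6, 5), (38, 23, 10), (38, 23, 38), (38, 23, 9), (5, 6, 2), (5, 6, 30), (5, 6, 32), (5, 6, 5), (9, 23, 10), (9, 23, 38), (9, 23, 9)}
Apply σ_{F > F2}; surviving tuples: {(10, 23, 9), (30, 6, 2), (30, 6, 5), (32, 6, 2), (32, 6, 30), (32, 6, 5), (38, 23, 10), (38, 23, 9), (5, 6, 2)}
π_{F2, F, D} gives {(10, 38, 23), (2, 30, 6), (2, 32, 6), (2, 5, 6), (30, 32, 6), (5, 30, 6), (5, 32, 6), (9, 10, 23), (9, 38, 23)}.

{(10, 38, 23), (2, 30, 6), (2, 32, 6), (2, 5, 6), (30, 32, 6), (5, 30, 6), (5, 32, 6), (9, 10, 23), (9, 38, 23)}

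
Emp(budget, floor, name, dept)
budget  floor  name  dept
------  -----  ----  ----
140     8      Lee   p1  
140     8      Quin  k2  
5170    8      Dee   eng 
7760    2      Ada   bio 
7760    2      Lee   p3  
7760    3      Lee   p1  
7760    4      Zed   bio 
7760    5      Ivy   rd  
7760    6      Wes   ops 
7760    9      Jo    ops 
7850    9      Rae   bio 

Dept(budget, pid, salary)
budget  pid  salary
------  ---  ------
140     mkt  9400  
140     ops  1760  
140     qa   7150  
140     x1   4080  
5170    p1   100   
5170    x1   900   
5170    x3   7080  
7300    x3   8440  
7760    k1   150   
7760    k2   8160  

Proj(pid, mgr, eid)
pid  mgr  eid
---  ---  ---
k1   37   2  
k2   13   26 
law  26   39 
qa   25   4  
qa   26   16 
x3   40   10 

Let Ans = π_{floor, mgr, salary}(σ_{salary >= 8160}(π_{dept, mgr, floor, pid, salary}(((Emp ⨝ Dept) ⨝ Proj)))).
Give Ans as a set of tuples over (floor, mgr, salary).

{(2, 13, 8160), (3, 13, 8160), (4, 13, 8160), (5, 13, 8160), (6, 13, 8160), (9, 13, 8160)}

Emp ⋈ Dept (natural join on budget): {(140, 8, Lee, p1, mkt, 9400), (140, 8, Lee, p1, ops, 1760), (140, 8, Lee, p1, qa, 7150), (140, 8, Lee, p1, x1, 4080), (140, 8, Quin, k2, mkt, 9400), (140, 8, Quin, k2, ops, 1760), (140, 8, Quin, k2, qa, 7150), (140, 8, Quin, k2, x1, 4080), (5170, 8, Dee, eng, p1, 100), (5170, 8, Dee, eng, x1, 900), (5170, 8, Dee, eng, x3, 7080), (7760, 2, Ada, bio, k1, 150), (7760, 2, Ada, bio, k2, 8160), (7760, 2, Lee, p3, k1, 150), (7760, 2, Lee, p3, k2, 8160), (7760, 3, Lee, p1, k1, 150), (7760, 3, Lee, p1, k2, 8160), (7760, 4, Zed, bio, k1, 150), (7760, 4, Zed, bio, k2, 8160), (7760, 5, Ivy, rd, k1, 150), (7760, 5, Ivy, rd, k2, 8160), (7760, 6, Wes, ops, k1, 150), (7760, 6, Wes, ops, k2, 8160), (7760, 9, Jo, ops, k1, 150), (7760, 9, Jo, ops, k2, 8160)}
(Emp ⨝ Dept) ⋈ Proj (natural join on pid): {(140, 8, Lee, p1, qa, 7150, 25, 4), (140, 8, Lee, p1, qa, 7150, 26, 16), (140, 8, Quin, k2, qa, 7150, 25, 4), (140, 8, Quin, k2, qa, 7150, 26, 16), (5170, 8, Dee, eng, x3, 7080, 40, 10), (7760, 2, Ada, bio, k1, 150, 37, 2), (7760, 2, Ada, bio, k2, 8160, 13, 26), (7760, 2, Lee, p3, k1, 150, 37, 2), (7760, 2, Lee, p3, k2, 8160, 13, 26), (7760, 3, Lee, p1, k1, 150, 37, 2), (7760, 3, Lee, p1, k2, 8160, 13, 26), (7760, 4, Zed, bio, k1, 150, 37, 2), (7760, 4, Zed, bio, k2, 8160, 13, 26), (7760, 5, Ivy, rd, k1, 150, 37, 2), (7760, 5, Ivy, rd, k2, 8160, 13, 26), (7760, 6, Wes, ops, k1, 150, 37, 2), (7760, 6, Wes, ops, k2, 8160, 13, 26), (7760, 9, Jo, ops, k1, 150, 37, 2), (7760, 9, Jo, ops, k2, 8160, 13, 26)}
Projecting to dept, mgr, floor, pid, salary: {(bio, 13, 2, k2, 8160), (bio, 13, 4, k2, 8160), (bio, 37, 2, k1, 150), (bio, 37, 4, k1, 150), (eng, 40, 8, x3, 7080), (k2, 25, 8, qa, 7150), (k2, 26, 8, qa, 7150), (ops, 13, 6, k2, 8160), (ops, 13, 9, k2, 8160), (ops, 37, 6, k1, 150), (ops, 37, 9, k1, 150), (p1, 13, 3, k2, 8160), (p1, 25, 8, qa, 7150), (p1, 26, 8, qa, 7150), (p1, 37, 3, k1, 150), (p3, 13, 2, k2, 8160), (p3, 37, 2, k1, 150), (rd, 13, 5, k2, 8160), (rd, 37, 5, k1, 150)}
Filtering on salary >= 8160 leaves {(bio, 13, 2, k2, 8160), (bio, 13, 4, k2, 8160), (ops, 13, 6, k2, 8160), (ops, 13, 9, k2, 8160), (p1, 13, 3, k2, 8160), (p3, 13, 2, k2, 8160), (rd, 13, 5, k2, 8160)}.
Projecting to floor, mgr, salary (1 duplicate(s) eliminated): {(2, 13, 8160), (3, 13, 8160), (4, 13, 8160), (5, 13, 8160), (6, 13, 8160), (9, 13, 8160)}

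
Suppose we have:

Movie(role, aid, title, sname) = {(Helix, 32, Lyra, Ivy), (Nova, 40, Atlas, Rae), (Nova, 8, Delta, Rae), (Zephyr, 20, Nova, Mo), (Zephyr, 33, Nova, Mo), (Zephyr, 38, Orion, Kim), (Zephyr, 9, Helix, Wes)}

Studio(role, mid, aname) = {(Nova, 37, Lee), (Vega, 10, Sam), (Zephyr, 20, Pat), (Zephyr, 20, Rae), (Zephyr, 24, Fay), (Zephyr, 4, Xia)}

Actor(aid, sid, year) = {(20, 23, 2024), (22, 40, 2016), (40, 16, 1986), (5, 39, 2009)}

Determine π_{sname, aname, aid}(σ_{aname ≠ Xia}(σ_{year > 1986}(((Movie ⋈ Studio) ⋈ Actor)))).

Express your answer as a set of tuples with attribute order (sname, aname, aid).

{(Mo, Fay, 20), (Mo, Pat, 20), (Mo, Rae, 20)}

Movie ⋈ Studio (natural join on role): {(Nova, 40, Atlas, Rae, 37, Lee), (Nova, 8, Delta, Rae, 37, Lee), (Zephyr, 20, Nova, Mo, 20, Pat), (Zephyr, 20, Nova, Mo, 20, Rae), (Zephyr, 20, Nova, Mo, 24, Fay), (Zephyr, 20, Nova, Mo, 4, Xia), (Zephyr, 33, Nova, Mo, 20, Pat), (Zephyr, 33, Nova, Mo, 20, Rae), (Zephyr, 33, Nova, Mo, 24, Fay), (Zephyr, 33, Nova, Mo, 4, Xia), (Zephyr, 38, Orion, Kim, 20, Pat), (Zephyr, 38, Orion, Kim, 20, Rae), (Zephyr, 38, Orion, Kim, 24, Fay), (Zephyr, 38, Orion, Kim, 4, Xia), (Zephyr, 9, Helix, Wes, 20, Pat), (Zephyr, 9, Helix, Wes, 20, Rae), (Zephyr, 9, Helix, Wes, 24, Fay), (Zephyr, 9, Helix, Wes, 4, Xia)}
(Movie ⋈ Studio) ⋈ Actor (natural join on aid): {(Nova, 40, Atlas, Rae, 37, Lee, 16, 1986), (Zephyr, 20, Nova, Mo, 20, Pat, 23, 2024), (Zephyr, 20, Nova, Mo, 20, Rae, 23, 2024), (Zephyr, 20, Nova, Mo, 24, Fay, 23, 2024), (Zephyr, 20, Nova, Mo, 4, Xia, 23, 2024)}
Filtering on year > 1986 leaves {(Zephyr, 20, Nova, Mo, 20, Pat, 23, 2024), (Zephyr, 20, Nova, Mo, 20, Rae, 23, 2024), (Zephyr, 20, Nova, Mo, 24, Fay, 23, 2024), (Zephyr, 20, Nova, Mo, 4, Xia, 23, 2024)}.
Filtering on aname ≠ Xia leaves {(Zephyr, 20, Nova, Mo, 20, Pat, 23, 2024), (Zephyr, 20, Nova, Mo, 20, Rae, 23, 2024), (Zephyr, 20, Nova, Mo, 24, Fay, 23, 2024)}.
Keep only column(s) sname, aname, aid: {(Mo, Fay, 20), (Mo, Pat, 20), (Mo, Rae, 20)}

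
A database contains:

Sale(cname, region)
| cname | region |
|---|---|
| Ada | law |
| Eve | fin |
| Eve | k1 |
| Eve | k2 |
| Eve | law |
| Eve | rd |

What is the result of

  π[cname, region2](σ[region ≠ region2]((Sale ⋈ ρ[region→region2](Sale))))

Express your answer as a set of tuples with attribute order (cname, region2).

{(Eve, fin), (Eve, k1), (Eve, k2), (Eve, law), (Eve, rd)}

ρ[region→region2]: schema becomes (cname, region2); tuples unchanged.
Joining Sale and ρ[region→region2](Sale) on cname yields {(Ada, law, law), (Eve, fin, fin), (Eve, fin, k1), (Eve, fin, k2), (Eve, fin, law), (Eve, fin, rd), (Eve, k1, fin), (Eve, k1, k1), (Eve, k1, k2), (Eve, k1, law), (Eve, k1, rd), (Eve, k2, fin), (Eve, k2, k1), (Eve, k2, k2), (Eve, k2, law), (Eve, k2, rd), (Eve, law, fin), (Eve, law, k1), (Eve, law, k2), (Eve, law, law), (Eve, law, rd), (Eve, rd, fin), (Eve, rd, k1), (Eve, rd, k2), (Eve, rd, law), (Eve, rd, rd)}.
σ[region ≠ region2]: keep tuples satisfying region ≠ region2 → {(Eve, fin, k1), (Eve, fin, k2), (Eve, fin, law), (Eve, fin, rd), (Eve, k1, fin), (Eve, k1, k2), (Eve, k1, law), (Eve, k1, rd), (Eve, k2, fin), (Eve, k2, k1), (Eve, k2, law), (Eve, k2, rd), (Eve, law, fin), (Eve, law, k1), (Eve, law, k2), (Eve, law, rd), (Eve, rd, fin), (Eve, rd, k1), (Eve, rd, k2), (Eve, rd, law)}
Projecting to cname, region2 (15 duplicate(s) eliminated): {(Eve, fin), (Eve, k1), (Eve, k2), (Eve, law), (Eve, rd)}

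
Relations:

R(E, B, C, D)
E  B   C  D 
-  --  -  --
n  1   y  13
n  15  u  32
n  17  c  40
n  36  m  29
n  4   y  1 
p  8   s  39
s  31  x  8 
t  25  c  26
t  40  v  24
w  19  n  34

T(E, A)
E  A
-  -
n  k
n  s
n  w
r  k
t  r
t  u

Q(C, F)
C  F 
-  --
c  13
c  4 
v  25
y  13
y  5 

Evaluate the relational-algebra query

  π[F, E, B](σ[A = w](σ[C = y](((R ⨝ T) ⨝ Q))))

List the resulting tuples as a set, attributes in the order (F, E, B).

Joining R and T on E yields {(n, 1, y, 13, k), (n, 1, y, 13, s), (n, 1, y, 13, w), (n, 15, u, 32, k), (n, 15, u, 32, s), (n, 15, u, 32, w), (n, 17, c, 40, k), (n, 17, c, 40, s), (n, 17, c, 40, w), (n, 36, m, 29, k), (n, 36, m, 29, s), (n, 36, m, 29, w), (n, 4, y, 1, k), (n, 4, y, 1, s), (n, 4, y, 1, w), (t, 25, c, 26, r), (t, 25, c, 26, u), (t, 40, v, 24, r), (t, 40, v, 24, u)}.
Joining (R ⨝ T) and Q on C yields {(n, 1, y, 13, k, 13), (n, 1, y, 13, k, 5), (n, 1, y, 13, s, 13), (n, 1, y, 13, s, 5), (n, 1, y, 13, w, 13), (n, 1, y, 13, w, 5), (n, 17, c, 40, k, 13), (n, 17, c, 40, k, 4), (n, 17, c, 40, s, 13), (n, 17, c, 40, s, 4), (n, 17, c, 40, w, 13), (n, 17, c, 40, w, 4), (n, 4, y, 1, k, 13), (n, 4, y, 1, k, 5), (n, 4, y, 1, s, 13), (n, 4, y, 1, s, 5), (n, 4, y, 1, w, 13), (n, 4, y, 1, w, 5), (t, 25, c, 26, r, 13), (t, 25, c, 26, r, 4), (t, 25, c, 26, u, 13), (t, 25, c, 26, u, 4), (t, 40, v, 24, r, 25), (t, 40, v, 24, u, 25)}.
Apply σ_{C = y}; surviving tuples: {(n, 1, y, 13, k, 13), (n, 1, y, 13, k, 5), (n, 1, y, 13, s, 13), (n, 1, y, 13, s, 5), (n, 1, y, 13, w, 13), (n, 1, y, 13, w, 5), (n, 4, y, 1, k, 13), (n, 4, y, 1, k, 5), (n, 4, y, 1, s, 13), (n, 4, y, 1, s, 5), (n, 4, y, 1, w, 13), (n, 4, y, 1, w, 5)}
Apply σ_{A = w}; surviving tuples: {(n, 1, y, 13, w, 13), (n, 1, y, 13, w, 5), (n, 4, y, 1, w, 13), (n, 4, y, 1, w, 5)}
π[F, E, B]: project onto (F, E, B) → {(13, n, 1), (13, n, 4), (5, n, 1), (5, n, 4)}

{(13, n, 1), (13, n, 4), (5, n, 1), (5, n, 4)}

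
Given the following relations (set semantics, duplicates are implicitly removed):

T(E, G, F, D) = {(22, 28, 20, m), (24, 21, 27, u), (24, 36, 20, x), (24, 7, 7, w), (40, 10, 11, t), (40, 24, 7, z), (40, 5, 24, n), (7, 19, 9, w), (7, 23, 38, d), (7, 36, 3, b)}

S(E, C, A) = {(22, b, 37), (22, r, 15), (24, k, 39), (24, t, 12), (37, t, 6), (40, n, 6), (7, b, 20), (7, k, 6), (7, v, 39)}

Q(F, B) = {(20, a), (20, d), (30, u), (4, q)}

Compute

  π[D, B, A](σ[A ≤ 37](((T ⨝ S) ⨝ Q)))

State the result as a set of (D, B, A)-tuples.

{(m, a, 15), (m, a, 37), (m, d, 15), (m, d, 37), (x, a, 12), (x, d, 12)}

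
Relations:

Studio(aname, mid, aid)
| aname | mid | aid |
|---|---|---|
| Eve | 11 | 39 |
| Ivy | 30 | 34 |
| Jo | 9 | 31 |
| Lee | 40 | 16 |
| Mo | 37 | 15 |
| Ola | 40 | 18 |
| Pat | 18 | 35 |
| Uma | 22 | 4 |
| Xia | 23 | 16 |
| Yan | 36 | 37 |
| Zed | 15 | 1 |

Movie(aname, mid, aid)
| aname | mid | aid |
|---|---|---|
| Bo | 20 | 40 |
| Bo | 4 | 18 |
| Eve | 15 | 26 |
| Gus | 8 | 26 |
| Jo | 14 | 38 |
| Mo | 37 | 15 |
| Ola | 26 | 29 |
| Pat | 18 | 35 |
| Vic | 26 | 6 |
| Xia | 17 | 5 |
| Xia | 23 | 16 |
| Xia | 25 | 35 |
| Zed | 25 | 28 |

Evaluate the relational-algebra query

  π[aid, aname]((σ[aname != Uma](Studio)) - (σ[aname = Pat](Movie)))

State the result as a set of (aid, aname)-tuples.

{(1, Zed), (15, Mo), (16, Lee), (16, Xia), (18, Ola), (31, Jo), (34, Ivy), (37, Yan), (39, Eve)}

σ[aname != Uma]: keep tuples satisfying aname != Uma → {(Eve, 11, 39), (Ivy, 30, 34), (Jo, 9, 31), (Lee, 40, 16), (Mo, 37, 15), (Ola, 40, 18), (Pat, 18, 35), (Xia, 23, 16), (Yan, 36, 37), (Zed, 15, 1)}
σ[aname = Pat]: keep tuples satisfying aname = Pat → {(Pat, 18, 35)}
Taking the difference: {(Eve, 11, 39), (Ivy, 30, 34), (Jo, 9, 31), (Lee, 40, 16), (Mo, 37, 15), (Ola, 40, 18), (Xia, 23, 16), (Yan, 36, 37), (Zed, 15, 1)}
Projecting to aid, aname: {(1, Zed), (15, Mo), (16, Lee), (16, Xia), (18, Ola), (31, Jo), (34, Ivy), (37, Yan), (39, Eve)}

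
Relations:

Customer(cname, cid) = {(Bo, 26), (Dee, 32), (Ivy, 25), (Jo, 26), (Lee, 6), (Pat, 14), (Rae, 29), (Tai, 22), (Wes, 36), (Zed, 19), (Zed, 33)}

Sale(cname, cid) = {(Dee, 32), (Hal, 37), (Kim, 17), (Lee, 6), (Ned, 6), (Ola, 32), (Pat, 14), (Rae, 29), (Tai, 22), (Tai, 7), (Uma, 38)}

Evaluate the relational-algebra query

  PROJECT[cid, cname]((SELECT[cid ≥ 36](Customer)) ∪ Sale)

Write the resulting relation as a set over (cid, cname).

Apply σ_{cid ≥ 36}; surviving tuples: {(Wes, 36)}
Set union of the two operands is {(Dee, 32), (Hal, 37), (Kim, 17), (Lee, 6), (Ned, 6), (Ola, 32), (Pat, 14), (Rae, 29), (Tai, 22), (Tai, 7), (Uma, 38), (Wes, 36)}.
Projecting to cid, cname: {(14, Pat), (17, Kim), (22, Tai), (29, Rae), (32, Dee), (32, Ola), (36, Wes), (37, Hal), (38, Uma), (6, Lee), (6, Ned), (7, Tai)}

{(14, Pat), (17, Kim), (22, Tai), (29, Rae), (32, Dee), (32, Ola), (36, Wes), (37, Hal), (38, Uma), (6, Lee), (6, Ned), (7, Tai)}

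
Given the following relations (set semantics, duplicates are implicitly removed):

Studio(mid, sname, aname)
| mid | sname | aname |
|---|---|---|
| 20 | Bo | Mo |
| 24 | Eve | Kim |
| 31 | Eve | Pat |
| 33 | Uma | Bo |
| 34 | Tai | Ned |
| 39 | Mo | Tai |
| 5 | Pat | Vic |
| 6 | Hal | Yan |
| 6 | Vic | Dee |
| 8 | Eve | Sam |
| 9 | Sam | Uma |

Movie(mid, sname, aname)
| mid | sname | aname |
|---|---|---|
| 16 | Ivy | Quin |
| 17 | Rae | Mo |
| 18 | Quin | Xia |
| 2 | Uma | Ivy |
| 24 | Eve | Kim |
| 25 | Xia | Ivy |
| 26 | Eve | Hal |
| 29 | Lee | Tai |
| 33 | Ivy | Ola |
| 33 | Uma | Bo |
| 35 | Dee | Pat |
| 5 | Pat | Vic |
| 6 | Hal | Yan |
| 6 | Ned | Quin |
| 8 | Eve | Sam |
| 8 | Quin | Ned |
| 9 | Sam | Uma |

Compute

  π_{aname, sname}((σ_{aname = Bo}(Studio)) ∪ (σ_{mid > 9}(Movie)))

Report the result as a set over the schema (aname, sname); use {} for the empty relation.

{(Bo, Uma), (Hal, Eve), (Ivy, Xia), (Kim, Eve), (Mo, Rae), (Ola, Ivy), (Pat, Dee), (Quin, Ivy), (Tai, Lee), (Xia, Quin)}

Apply σ_{aname = Bo}; surviving tuples: {(33, Uma, Bo)}
Apply σ_{mid > 9}; surviving tuples: {(16, Ivy, Quin), (17, Rae, Mo), (18, Quin, Xia), (24, Eve, Kim), (25, Xia, Ivy), (26, Eve, Hal), (29, Lee, Tai), (33, Ivy, Ola), (33, Uma, Bo), (35, Dee, Pat)}
Taking the union: {(16, Ivy, Quin), (17, Rae, Mo), (18, Quin, Xia), (24, Eve, Kim), (25, Xia, Ivy), (26, Eve, Hal), (29, Lee, Tai), (33, Ivy, Ola), (33, Uma, Bo), (35, Dee, Pat)}
Projecting to aname, sname: {(Bo, Uma), (Hal, Eve), (Ivy, Xia), (Kim, Eve), (Mo, Rae), (Ola, Ivy), (Pat, Dee), (Quin, Ivy), (Tai, Lee), (Xia, Quin)}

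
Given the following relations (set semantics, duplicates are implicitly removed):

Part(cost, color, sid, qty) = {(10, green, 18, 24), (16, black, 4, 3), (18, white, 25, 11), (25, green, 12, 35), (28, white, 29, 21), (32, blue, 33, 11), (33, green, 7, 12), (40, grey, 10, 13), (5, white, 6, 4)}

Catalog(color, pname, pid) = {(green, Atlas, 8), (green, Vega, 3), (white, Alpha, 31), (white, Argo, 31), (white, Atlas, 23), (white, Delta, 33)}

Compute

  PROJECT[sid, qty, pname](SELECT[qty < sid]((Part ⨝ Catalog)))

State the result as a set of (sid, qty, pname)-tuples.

{(25, 11, Alpha), (25, 11, Argo), (25, 11, Atlas), (25, 11, Delta), (29, 21, Alpha), (29, 21, Argo), (29, 21, Atlas), (29, 21, Delta), (6, 4, Alpha), (6, 4, Argo), (6, 4, Atlas), (6, 4, Delta)}

Joining Part and Catalog on color yields {(10, green, 18, 24, Atlas, 8), (10, green, 18, 24, Vega, 3), (18, white, 25, 11, Alpha, 31), (18, white, 25, 11, Argo, 31), (18, white, 25, 11, Atlas, 23), (18, white, 25, 11, Delta, 33), (25, green, 12, 35, Atlas, 8), (25, green, 12, 35, Vega, 3), (28, white, 29, 21, Alpha, 31), (28, white, 29, 21, Argo, 31), (28, white, 29, 21, Atlas, 23), (28, white, 29, 21, Delta, 33), (33, green, 7, 12, Atlas, 8), (33, green, 7, 12, Vega, 3), (5, white, 6, 4, Alpha, 31), (5, white, 6, 4, Argo, 31), (5, white, 6, 4, Atlas, 23), (5, white, 6, 4, Delta, 33)}.
Apply σ_{qty < sid}; surviving tuples: {(18, white, 25, 11, Alpha, 31), (18, white, 25, 11, Argo, 31), (18, white, 25, 11, Atlas, 23), (18, white, 25, 11, Delta, 33), (28, white, 29, 21, Alpha, 31), (28, white, 29, 21, Argo, 31), (28, white, 29, 21, Atlas, 23), (28, white, 29, 21, Delta, 33), (5, white, 6, 4, Alpha, 31), (5, white, 6, 4, Argo, 31), (5, white, 6, 4, Atlas, 23), (5, white, 6, 4, Delta, 33)}
π[sid, qty, pname]: project onto (sid, qty, pname) → {(25, 11, Alpha), (25, 11, Argo), (25, 11, Atlas), (25, 11, Delta), (29, 21, Alpha), (29, 21, Argo), (29, 21, Atlas), (29, 21, Delta), (6, 4, Alpha), (6, 4, Argo), (6, 4, Atlas), (6, 4, Delta)}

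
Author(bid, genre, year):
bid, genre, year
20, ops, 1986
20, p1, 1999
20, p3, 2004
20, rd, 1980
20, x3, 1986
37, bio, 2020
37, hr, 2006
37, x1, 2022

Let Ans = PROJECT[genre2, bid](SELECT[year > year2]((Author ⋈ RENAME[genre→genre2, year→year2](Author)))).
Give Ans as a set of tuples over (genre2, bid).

ρ[genre→genre2, year→year2]: schema becomes (bid, genre2, year2); tuples unchanged.
Joining Author and RENAME[genre→genre2, year→year2](Author) on bid yields {(20, ops, 1986, ops, 1986), (20, ops, 1986, p1, 1999), (20, ops, 1986, p3, 2004), (20, ops, 1986, rd, 1980), (20, ops, 1986, x3, 1986), (20, p1, 1999, ops, 1986), (20, p1, 1999, p1, 1999), (20, p1, 1999, p3, 2004), (20, p1, 1999, rd, 1980), (20, p1, 1999, x3, 1986), (20, p3, 2004, ops, 1986), (20, p3, 2004, p1, 1999), (20, p3, 2004, p3, 2004), (20, p3, 2004, rd, 1980), (20, p3, 2004, x3, 1986), (20, rd, 1980, ops, 1986), (20, rd, 1980, p1, 1999), (20, rd, 1980, p3, 2004), (20, rd, 1980, rd, 1980), (20, rd, 1980, x3, 1986), (20, x3, 1986, ops, 1986), (20, x3, 1986, p1, 1999), (20, x3, 1986, p3, 2004), (20, x3, 1986, rd, 1980), (20, x3, 1986, x3, 1986), (37, bio, 2020, bio, 2020), (37, bio, 2020, hr, 2006), (37, bio, 2020, x1, 2022), (37, hr, 2006, bio, 2020), (37, hr, 2006, hr, 2006), (37, hr, 2006, x1, 2022), (37, x1, 2022, bio, 2020), (37, x1, 2022, hr, 2006), (37, x1, 2022, x1, 2022)}.
Filtering on year > year2 leaves {(20, ops, 1986, rd, 1980), (20, p1, 1999, ops, 1986), (20, p1, 1999, rd, 1980), (20, p1, 1999, x3, 1986), (20, p3, 2004, ops, 1986), (20, p3, 2004, p1, 1999), (20, p3, 2004, rd, 1980), (20, p3, 2004, x3, 1986), (20, x3, 1986, rd, 1980), (37, bio, 2020, hr, 2006), (37, x1, 2022, bio, 2020), (37, x1, 2022, hr, 2006)}.
π[genre2, bid]: project onto (genre2, bid) (6 duplicate(s) eliminated) → {(bio, 37), (hr, 37), (ops, 20), (p1, 20), (rd, 20), (x3, 20)}

{(bio, 37), (hr, 37), (ops, 20), (p1, 20), (rd, 20), (x3, 20)}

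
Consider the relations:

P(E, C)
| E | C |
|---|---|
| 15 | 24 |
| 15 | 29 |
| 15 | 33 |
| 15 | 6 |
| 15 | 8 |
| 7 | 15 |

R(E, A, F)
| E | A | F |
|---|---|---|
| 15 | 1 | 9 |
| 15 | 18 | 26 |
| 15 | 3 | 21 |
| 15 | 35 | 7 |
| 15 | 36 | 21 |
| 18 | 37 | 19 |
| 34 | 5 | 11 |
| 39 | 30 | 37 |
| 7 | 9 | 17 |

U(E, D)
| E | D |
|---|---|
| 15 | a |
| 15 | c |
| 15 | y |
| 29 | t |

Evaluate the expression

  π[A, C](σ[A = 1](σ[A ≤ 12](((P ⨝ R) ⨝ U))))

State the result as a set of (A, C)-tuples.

Natural join on E: {(15, 24, 1, 9), (15, 24, 18, 26), (15, 24, 3, 21), (15, 24, 35, 7), (15, 24, 36, 21), (15, 29, 1, 9), (15, 29, 18, 26), (15, 29, 3, 21), (15, 29, 35, 7), (15, 29, 36, 21), (15, 33, 1, 9), (15, 33, 18, 26), (15, 33, 3, 21), (15, 33, 35, 7), (15, 33, 36, 21), (15, 6, 1, 9), (15, 6, 18, 26), (15, 6, 3, 21), (15, 6, 35, 7), (15, 6, 36, 21), (15, 8, 1, 9), (15, 8, 18, 26), (15, 8, 3, 21), (15, 8, 35, 7), (15, 8, 36, 21), (7, 15, 9, 17)}
Natural join on E: {(15, 24, 1, 9, a), (15, 24, 1, 9, c), (15, 24, 1, 9, y), (15, 24, 18, 26, a), (15, 24, 18, 26, c), (15, 24, 18, 26, y), (15, 24, 3, 21, a), (15, 24, 3, 21, c), (15, 24, 3, 21, y), (15, 24, 35, 7, a), (15, 24, 35, 7, c), (15, 24, 35, 7, y), (15, 24, 36, 21, a), (15, 24, 36, 21, c), (15, 24, 36, 21, y), (15, 29, 1, 9, a), (15, 29, 1, 9, c), (15, 29, 1, 9, y), (15, 29, 18, 26, a), (15, 29, 18, 26, c), (15, 29, 18, 26, y), (15, 29, 3, 21, a), (15, 29, 3, 21, c), (15, 29, 3, 21, y), (15, 29, 35, 7, a), (15, 29, 35, 7, c), (15, 29, 35, 7, y), (15, 29, 36, 21, a), (15, 29, 36, 21, c), (15, 29, 36, 21, y), (15, 33, 1, 9, a), (15, 33, 1, 9, c), (15, 33, 1, 9, y), (15, 33, 18, 26, a), (15, 33, 18, 26, c), (15, 33, 18, 26, y), (15, 33, 3, 21, a), (15, 33, 3, 21, c), (15, 33, 3, 21, y), (15, 33, 35, 7, a), (15, 33, 35, 7, c), (15, 33, 35, 7, y), (15, 33, 36, 21, a), (15, 33, 36, 21, c), (15, 33, 36, 21, y), (15, 6, 1, 9, a), (15, 6, 1, 9, c), (15, 6, 1, 9, y), (15, 6, 18, 26, a), (15, 6, 18, 26, c), (15, 6, 18, 26, y), (15, 6, 3, 21, a), (15, 6, 3, 21, c), (15, 6, 3, 21, y), (15, 6, 35, 7, a), (15, 6, 35, 7, c), (15, 6, 35, 7, y), (15, 6, 36, 21, a), (15, 6, 36, 21, c), (15, 6, 36, 21, y), (15, 8, 1, 9, a), (15, 8, 1, 9, c), (15, 8, 1, 9, y), (15, 8, 18, 26, a), (15, 8, 18, 26, c), (15, 8, 18, 26, y), (15, 8, 3, 21, a), (15, 8, 3, 21, c), (15, 8, 3, 21, y), (15, 8, 35, 7, a), (15, 8, 35, 7, c), (15, 8, 35, 7, y), (15, 8, 36, 21, a), (15, 8, 36, 21, c), (15, 8, 36, 21, y)}
Selection A ≤ 12: {(15, 24, 1, 9, a), (15, 24, 1, 9, c), (15, 24, 1, 9, y), (15, 24, 3, 21, a), (15, 24, 3, 21, c), (15, 24, 3, 21, y), (15, 29, 1, 9, a), (15, 29, 1, 9, c), (15, 29, 1, 9, y), (15, 29, 3, 21, a), (15, 29, 3, 21, c), (15, 29, 3, 21, y), (15, 33, 1, 9, a), (15, 33, 1, 9, c), (15, 33, 1, 9, y), (15, 33, 3, 21, a), (15, 33, 3, 21, c), (15, 33, 3, 21, y), (15, 6, 1, 9, a), (15, 6, 1, 9, c), (15, 6, 1, 9, y), (15, 6, 3, 21, a), (15, 6, 3, 21, c), (15, 6, 3, 21, y), (15, 8, 1, 9, a), (15, 8, 1, 9, c), (15, 8, 1, 9, y), (15, 8, 3, 21, a), (15, 8, 3, 21, c), (15, 8, 3, 21, y)}
Selection A = 1: {(15, 24, 1, 9, a), (15, 24, 1, 9, c), (15, 24, 1, 9, y), (15, 29, 1, 9, a), (15, 29, 1, 9, c), (15, 29, 1, 9, y), (15, 33, 1, 9, a), (15, 33, 1, 9, c), (15, 33, 1, 9, y), (15, 6, 1, 9, a), (15, 6, 1, 9, c), (15, 6, 1, 9, y), (15, 8, 1, 9, a), (15, 8, 1, 9, c), (15, 8, 1, 9, y)}
Projecting to A, C (10 duplicate(s) eliminated): {(1, 24), (1, 29), (1, 33), (1, 6), (1, 8)}

{(1, 24), (1, 29), (1, 33), (1, 6), (1, 8)}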